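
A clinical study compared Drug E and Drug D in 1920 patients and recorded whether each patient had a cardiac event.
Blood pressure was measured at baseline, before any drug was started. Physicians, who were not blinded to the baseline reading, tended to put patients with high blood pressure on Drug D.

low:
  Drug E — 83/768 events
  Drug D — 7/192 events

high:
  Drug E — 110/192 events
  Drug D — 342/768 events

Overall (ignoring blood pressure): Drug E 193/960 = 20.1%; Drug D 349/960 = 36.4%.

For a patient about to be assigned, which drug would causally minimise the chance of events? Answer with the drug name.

The stratified and pooled comparisons disagree (Drug D wins within each blood pressure; Drug E wins overall), so the answer turns on the causal role of blood pressure.
Blood pressure satisfies the back-door criterion: it is not a descendant of the drug, and it blocks the spurious path from drug to outcome. Adjusting for it (i.e., using the within-blood pressure rates) gives the causal effect.
Within each level — low: 10.8% vs 3.6%; high: 57.3% vs 44.5% — Drug D is lower every time.

Drug D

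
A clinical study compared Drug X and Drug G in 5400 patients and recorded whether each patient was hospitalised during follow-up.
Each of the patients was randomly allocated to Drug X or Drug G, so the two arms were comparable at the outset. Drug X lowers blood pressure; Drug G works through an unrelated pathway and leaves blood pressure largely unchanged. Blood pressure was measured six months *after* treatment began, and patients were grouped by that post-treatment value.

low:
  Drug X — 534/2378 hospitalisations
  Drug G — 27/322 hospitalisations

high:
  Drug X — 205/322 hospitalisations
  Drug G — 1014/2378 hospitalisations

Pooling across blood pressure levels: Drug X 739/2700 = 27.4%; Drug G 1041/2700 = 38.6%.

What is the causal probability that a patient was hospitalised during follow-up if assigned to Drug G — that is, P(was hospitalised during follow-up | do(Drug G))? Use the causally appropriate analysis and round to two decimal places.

0.39

The distribution of blood pressure is itself part of what the drug does — it is an intermediate outcome. Holding it fixed would remove that part of the effect; the total effect is the pooled difference.
So P(outcome | do(Drug G)) is just the pooled rate for Drug G: 1041/2700 = 0.386.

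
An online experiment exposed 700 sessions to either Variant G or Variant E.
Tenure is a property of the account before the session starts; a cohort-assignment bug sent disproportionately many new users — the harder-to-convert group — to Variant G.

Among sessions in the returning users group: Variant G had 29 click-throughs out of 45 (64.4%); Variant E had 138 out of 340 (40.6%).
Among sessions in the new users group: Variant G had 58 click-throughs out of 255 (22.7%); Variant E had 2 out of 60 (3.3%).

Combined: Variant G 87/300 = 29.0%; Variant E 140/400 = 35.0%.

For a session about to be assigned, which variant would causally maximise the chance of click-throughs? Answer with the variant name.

Variant G

User tenure satisfies the back-door criterion: it is not a descendant of the variant, and it blocks the spurious path from variant to outcome. Adjusting for it (i.e., using the within-user tenure rates) gives the causal effect.
Within each level — returning users: 64.4% vs 40.6%; new users: 22.7% vs 3.3% — Variant G is higher every time.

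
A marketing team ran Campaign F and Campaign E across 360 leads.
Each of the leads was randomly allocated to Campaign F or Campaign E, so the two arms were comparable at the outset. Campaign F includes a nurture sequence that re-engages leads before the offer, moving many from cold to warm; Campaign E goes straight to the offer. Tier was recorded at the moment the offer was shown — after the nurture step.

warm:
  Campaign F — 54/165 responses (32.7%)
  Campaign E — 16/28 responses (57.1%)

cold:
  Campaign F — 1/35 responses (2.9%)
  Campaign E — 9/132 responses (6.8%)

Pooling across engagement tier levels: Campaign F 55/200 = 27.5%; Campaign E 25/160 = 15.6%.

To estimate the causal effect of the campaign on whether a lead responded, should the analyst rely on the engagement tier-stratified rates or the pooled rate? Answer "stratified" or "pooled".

Engagement tier here is a post-treatment variable shaped by the campaign; conditioning on it would introduce bias rather than remove it. The overall comparison is the causal one.
Pooled: Campaign F 27.5% vs Campaign E 15.6%; Campaign F is higher overall.

pooled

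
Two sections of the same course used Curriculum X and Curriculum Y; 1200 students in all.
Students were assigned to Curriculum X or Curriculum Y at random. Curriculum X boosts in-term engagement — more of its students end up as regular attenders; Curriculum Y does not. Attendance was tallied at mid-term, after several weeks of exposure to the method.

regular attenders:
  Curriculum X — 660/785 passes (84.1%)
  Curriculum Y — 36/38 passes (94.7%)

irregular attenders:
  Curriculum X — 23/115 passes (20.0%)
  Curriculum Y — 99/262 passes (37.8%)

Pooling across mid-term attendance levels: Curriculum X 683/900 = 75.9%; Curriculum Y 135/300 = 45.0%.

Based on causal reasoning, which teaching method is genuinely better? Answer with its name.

Mid-term attendance is downstream of the teaching method. One should not condition on a consequence of treatment, so the overall rates are the right comparison.
Pooled: Curriculum X 75.9% vs Curriculum Y 45.0%; Curriculum X is higher overall.

Curriculum X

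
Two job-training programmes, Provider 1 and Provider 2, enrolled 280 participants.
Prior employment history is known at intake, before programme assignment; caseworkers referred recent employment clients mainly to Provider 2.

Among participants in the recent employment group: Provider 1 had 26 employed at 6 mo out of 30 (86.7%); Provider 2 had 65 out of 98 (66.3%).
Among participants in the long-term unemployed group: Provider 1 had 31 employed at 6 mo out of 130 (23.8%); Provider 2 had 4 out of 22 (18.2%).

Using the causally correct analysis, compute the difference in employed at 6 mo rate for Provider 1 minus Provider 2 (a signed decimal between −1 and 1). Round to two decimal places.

Provider 1 is higher inside every prior employment history stratum but Provider 2 is higher in aggregate. Whether to stratify depends on how prior employment history relates to the programme.
Prior employment history differs across programmes for reasons unrelated to any effect of the programme itself, and it separately predicts the outcome — a classic confounder. We must compare within prior employment history levels.
Adjusting over the population distribution of prior employment history: 0.457·(0.867−0.663) + 0.543·(0.238−0.182) = +0.124.

+0.12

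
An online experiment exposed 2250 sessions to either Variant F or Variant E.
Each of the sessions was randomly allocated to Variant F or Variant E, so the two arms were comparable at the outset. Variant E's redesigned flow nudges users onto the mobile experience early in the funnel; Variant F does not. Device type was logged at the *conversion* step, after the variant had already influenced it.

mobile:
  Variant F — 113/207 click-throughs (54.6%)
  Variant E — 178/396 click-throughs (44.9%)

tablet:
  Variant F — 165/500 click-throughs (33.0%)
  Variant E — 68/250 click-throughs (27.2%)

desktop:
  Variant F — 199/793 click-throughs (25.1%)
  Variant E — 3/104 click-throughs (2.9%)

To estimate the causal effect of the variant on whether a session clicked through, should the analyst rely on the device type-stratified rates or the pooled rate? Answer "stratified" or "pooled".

pooled

Variant F is higher inside every device type stratum but Variant E is higher in aggregate. Whether to stratify depends on how device type relates to the variant.
Because the variant influences device type, device type is a post-treatment mediator, not a confounder. Stratifying on it would bias the estimate; the causal effect is the crude pooled difference.
Pooled: Variant F 31.8% vs Variant E 33.2%; Variant E is higher overall.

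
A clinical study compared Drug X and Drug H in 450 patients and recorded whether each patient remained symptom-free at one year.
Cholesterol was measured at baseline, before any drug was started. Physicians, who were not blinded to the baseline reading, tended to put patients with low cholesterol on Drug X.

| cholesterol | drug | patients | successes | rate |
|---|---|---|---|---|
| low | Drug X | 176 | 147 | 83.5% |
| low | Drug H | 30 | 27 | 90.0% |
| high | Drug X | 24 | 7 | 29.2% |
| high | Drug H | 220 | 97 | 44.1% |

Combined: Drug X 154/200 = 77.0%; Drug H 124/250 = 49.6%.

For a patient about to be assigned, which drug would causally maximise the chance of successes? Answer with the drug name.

Within every cholesterol level Drug H has the higher rate, yet pooled Drug X does — Simpson's reversal.
Here cholesterol is a common cause — it drives both which drug a case falls under and the outcome. The crude comparison mixes populations; the stratum-specific rates are the causally relevant ones.
Within each level — low: 83.5% vs 90.0%; high: 29.2% vs 44.1% — Drug H is higher every time.

Drug H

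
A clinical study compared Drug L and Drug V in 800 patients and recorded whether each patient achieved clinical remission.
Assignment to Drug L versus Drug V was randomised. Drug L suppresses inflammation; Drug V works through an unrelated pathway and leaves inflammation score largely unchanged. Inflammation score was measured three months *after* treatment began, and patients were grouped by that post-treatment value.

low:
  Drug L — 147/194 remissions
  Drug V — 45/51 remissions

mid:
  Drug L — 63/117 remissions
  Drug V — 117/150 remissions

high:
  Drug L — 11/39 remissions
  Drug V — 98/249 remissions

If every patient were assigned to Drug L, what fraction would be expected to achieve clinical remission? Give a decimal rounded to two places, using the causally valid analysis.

Within every inflammation score level Drug V has the higher rate, yet pooled Drug L does — Simpson's reversal.
Inflammation score here is a post-treatment variable shaped by the drug; conditioning on it would introduce bias rather than remove it. The overall comparison is the causal one.
So P(outcome | do(Drug L)) is just the pooled rate for Drug L: 221/350 = 0.631.

0.63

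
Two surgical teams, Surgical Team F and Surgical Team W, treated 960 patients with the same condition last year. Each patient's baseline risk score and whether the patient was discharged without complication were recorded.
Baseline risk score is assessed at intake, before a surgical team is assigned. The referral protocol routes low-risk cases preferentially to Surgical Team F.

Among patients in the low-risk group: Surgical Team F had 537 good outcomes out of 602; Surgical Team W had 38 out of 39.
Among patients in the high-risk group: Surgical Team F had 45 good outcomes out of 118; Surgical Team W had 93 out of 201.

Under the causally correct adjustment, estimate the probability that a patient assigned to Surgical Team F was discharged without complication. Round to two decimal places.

The stratified and pooled comparisons disagree (Surgical Team W wins within each baseline risk score; Surgical Team F wins overall), so the answer turns on the causal role of baseline risk score.
Since baseline risk score is a pre-existing factor (not a product of the surgical team) and it affects the outcome on its own, it is a confounder. The stratified rates, not the pooled rate, identify the causal effect.
Standardising Surgical Team F to the population baseline risk score mix: 0.668·537/602 + 0.332·45/118 = 0.722.

0.72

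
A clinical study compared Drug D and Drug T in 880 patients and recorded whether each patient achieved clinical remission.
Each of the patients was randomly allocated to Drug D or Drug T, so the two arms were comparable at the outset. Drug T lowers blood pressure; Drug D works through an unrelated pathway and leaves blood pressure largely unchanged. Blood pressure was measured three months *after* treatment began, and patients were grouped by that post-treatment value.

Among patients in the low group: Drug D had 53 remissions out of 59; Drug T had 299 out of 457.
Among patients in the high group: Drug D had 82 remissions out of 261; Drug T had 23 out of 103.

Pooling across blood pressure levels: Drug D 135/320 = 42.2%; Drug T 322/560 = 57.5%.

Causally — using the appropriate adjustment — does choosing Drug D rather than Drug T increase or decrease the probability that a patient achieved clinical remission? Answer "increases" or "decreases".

The blood pressure-specific comparison favours Drug D throughout, but the pooled figures favour Drug T. The question is whether to condition on blood pressure.
Blood pressure is recorded after the drug and is itself shifted by it — it sits on the causal path from drug to outcome. Conditioning on a mediator would strip out part of the effect we want; the pooled comparison gives the total causal effect.
Pooled: Drug D 42.2% vs Drug T 57.5%; Drug T is higher overall.

decreases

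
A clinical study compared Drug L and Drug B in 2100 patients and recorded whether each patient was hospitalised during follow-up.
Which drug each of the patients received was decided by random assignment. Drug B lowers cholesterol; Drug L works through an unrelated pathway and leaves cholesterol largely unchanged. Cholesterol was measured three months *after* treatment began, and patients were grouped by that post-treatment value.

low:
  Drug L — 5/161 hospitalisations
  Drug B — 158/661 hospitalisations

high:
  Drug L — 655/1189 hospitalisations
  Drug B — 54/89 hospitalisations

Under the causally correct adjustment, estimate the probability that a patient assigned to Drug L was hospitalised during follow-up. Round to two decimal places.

Cholesterol lies on the pathway drug → cholesterol → outcome, so adjusting for it blocks the indirect effect. For the total causal effect of drug, use the unadjusted pooled rates.
So P(outcome | do(Drug L)) is just the pooled rate for Drug L: 660/1350 = 0.489.

0.49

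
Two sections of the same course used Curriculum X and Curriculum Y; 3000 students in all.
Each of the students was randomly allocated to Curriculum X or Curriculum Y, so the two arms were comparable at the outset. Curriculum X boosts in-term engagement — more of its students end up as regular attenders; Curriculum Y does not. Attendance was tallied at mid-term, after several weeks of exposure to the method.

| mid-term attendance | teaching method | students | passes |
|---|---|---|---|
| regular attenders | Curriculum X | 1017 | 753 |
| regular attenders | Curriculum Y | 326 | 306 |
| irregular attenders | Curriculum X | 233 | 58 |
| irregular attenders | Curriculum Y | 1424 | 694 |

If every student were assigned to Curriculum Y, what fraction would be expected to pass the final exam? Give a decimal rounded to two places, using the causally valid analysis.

Mid-term attendance lies on the pathway teaching method → mid-term attendance → outcome, so adjusting for it blocks the indirect effect. For the total causal effect of teaching method, use the unadjusted pooled rates.
So P(outcome | do(Curriculum Y)) is just the pooled rate for Curriculum Y: 1000/1750 = 0.571.

0.57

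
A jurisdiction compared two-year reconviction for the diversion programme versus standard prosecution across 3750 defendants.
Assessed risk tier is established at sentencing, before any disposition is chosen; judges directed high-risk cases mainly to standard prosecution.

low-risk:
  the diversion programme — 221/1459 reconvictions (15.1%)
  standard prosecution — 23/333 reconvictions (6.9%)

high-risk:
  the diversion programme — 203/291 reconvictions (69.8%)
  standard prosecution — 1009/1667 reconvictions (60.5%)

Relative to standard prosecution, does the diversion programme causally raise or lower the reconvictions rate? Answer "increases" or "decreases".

The stratified and pooled comparisons disagree (standard prosecution wins within each assessed risk tier; the diversion programme wins overall), so the answer turns on the causal role of assessed risk tier.
Since assessed risk tier is a pre-existing factor (not a product of the disposition) and it affects the outcome on its own, it is a confounder. The stratified rates, not the pooled rate, identify the causal effect.
Within each level — low-risk: 15.1% vs 6.9%; high-risk: 69.8% vs 60.5% — standard prosecution is lower every time.

increases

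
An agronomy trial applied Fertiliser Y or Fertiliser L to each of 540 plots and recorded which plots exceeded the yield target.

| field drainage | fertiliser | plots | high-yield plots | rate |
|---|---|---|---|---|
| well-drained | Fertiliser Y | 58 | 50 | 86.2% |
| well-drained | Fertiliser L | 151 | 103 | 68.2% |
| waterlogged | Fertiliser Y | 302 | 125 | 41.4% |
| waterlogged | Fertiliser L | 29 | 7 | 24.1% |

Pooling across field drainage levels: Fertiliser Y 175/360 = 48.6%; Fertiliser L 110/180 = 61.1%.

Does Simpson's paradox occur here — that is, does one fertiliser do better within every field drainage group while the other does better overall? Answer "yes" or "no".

Within each field drainage level (well-drained 86.2% vs 68.2%; waterlogged 41.4% vs 24.1%), Fertiliser Y has the higher rate every time. Pooled: 48.6% vs 61.1% — Fertiliser L has the higher rate overall. The two comparisons disagree.

yes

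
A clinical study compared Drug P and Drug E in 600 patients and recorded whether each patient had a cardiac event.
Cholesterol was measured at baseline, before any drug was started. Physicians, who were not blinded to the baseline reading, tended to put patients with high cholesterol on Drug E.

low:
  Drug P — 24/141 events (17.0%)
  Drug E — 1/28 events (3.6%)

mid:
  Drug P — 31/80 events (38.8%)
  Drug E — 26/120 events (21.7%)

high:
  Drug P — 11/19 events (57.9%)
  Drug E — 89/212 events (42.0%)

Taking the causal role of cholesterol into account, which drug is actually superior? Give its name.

Drug E

Here cholesterol is a common cause — it drives both which drug a case falls under and the outcome. The crude comparison mixes populations; the stratum-specific rates are the causally relevant ones.
Within each level — low: 17.0% vs 3.6%; mid: 38.8% vs 21.7%; high: 57.9% vs 42.0% — Drug E is lower every time.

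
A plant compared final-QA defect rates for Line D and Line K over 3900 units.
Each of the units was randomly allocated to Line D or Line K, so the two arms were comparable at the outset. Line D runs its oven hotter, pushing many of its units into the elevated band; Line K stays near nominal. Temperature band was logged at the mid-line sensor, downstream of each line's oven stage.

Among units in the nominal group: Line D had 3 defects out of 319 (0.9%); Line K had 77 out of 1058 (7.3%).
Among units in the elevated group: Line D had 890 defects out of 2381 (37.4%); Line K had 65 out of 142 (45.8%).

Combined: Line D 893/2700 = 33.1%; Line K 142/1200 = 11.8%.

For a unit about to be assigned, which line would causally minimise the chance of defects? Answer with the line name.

Line K

The stratified and pooled comparisons disagree (Line D wins within each in-process temperature band; Line K wins overall), so the answer turns on the causal role of in-process temperature band.
Stratifying would compare lines among units the lines themselves sorted into in-process temperature band groups — a form of selection on an intermediate. The unconditioned pooled rates give the total causal effect.
Pooled: Line D 33.1% vs Line K 11.8%; Line K is lower overall.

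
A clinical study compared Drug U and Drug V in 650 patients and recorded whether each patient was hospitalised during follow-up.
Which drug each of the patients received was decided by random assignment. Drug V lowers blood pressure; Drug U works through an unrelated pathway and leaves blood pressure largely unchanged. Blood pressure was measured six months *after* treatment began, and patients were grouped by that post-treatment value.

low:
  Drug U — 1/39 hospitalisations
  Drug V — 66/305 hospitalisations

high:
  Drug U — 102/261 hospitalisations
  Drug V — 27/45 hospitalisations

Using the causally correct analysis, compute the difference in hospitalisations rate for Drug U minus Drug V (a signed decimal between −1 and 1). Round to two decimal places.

+0.08

Within every blood pressure level Drug U has the lower rate, yet pooled Drug V does — Simpson's reversal.
Blood pressure here is a post-treatment variable shaped by the drug; conditioning on it would introduce bias rather than remove it. The overall comparison is the causal one.
The causal difference is the pooled difference: 0.343 − 0.266 = +0.078.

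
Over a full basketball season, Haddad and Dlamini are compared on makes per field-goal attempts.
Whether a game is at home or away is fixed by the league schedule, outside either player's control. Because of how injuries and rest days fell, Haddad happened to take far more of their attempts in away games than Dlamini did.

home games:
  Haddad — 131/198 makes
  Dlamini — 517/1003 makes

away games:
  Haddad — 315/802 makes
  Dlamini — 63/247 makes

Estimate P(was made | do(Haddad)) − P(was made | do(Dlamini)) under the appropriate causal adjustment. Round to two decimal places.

The game venue-specific comparison favours Haddad throughout, but the pooled figures favour Dlamini. The question is whether to condition on game venue.
Nothing the player does changes game venue; the imbalance is an allocation artefact. With game venue also predicting the outcome, the pooled figure is confounded, and the within-stratum comparison is the causal one.
Adjusting over the population distribution of game venue: 0.534·(0.662−0.515) + 0.466·(0.393−0.255) = +0.142.

+0.14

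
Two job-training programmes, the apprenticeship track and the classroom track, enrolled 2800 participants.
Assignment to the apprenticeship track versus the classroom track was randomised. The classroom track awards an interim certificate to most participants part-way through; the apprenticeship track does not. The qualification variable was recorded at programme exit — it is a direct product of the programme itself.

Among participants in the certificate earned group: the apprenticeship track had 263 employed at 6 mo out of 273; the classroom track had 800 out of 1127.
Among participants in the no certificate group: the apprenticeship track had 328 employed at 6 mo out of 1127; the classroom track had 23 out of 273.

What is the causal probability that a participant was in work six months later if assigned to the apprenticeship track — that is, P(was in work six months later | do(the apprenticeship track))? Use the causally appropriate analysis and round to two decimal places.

the apprenticeship track is higher inside every qualification attained during the programme stratum but the classroom track is higher in aggregate. Whether to stratify depends on how qualification attained during the programme relates to the programme.
Stratifying would compare programmes among participants the programmes themselves sorted into qualification attained during the programme groups — a form of selection on an intermediate. The unconditioned pooled rates give the total causal effect.
So P(outcome | do(the apprenticeship track)) is just the pooled rate for the apprenticeship track: 591/1400 = 0.422.

0.42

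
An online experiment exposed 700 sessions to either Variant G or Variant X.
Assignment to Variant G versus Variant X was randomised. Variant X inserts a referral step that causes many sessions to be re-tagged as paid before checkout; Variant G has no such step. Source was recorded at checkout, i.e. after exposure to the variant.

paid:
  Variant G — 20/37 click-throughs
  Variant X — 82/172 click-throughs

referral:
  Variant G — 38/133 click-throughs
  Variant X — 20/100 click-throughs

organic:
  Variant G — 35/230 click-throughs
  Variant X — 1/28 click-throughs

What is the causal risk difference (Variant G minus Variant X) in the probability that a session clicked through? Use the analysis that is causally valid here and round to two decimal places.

-0.11

Variant G is higher inside every traffic source stratum but Variant X is higher in aggregate. Whether to stratify depends on how traffic source relates to the variant.
Stratifying would compare variants among sessions the variants themselves sorted into traffic source groups — a form of selection on an intermediate. The unconditioned pooled rates give the total causal effect.
The causal difference is the pooled difference: 0.233 − 0.343 = -0.111.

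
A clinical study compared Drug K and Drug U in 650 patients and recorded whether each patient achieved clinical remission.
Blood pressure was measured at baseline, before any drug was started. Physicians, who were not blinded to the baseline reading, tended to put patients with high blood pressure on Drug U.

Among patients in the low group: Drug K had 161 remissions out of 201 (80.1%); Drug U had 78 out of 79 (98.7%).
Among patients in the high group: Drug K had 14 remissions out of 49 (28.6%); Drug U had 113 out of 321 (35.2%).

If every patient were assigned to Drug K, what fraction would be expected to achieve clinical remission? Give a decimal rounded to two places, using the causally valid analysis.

The blood pressure-specific comparison favours Drug U throughout, but the pooled figures favour Drug K. The question is whether to condition on blood pressure.
Blood pressure satisfies the back-door criterion: it is not a descendant of the drug, and it blocks the spurious path from drug to outcome. Adjusting for it (i.e., using the within-blood pressure rates) gives the causal effect.
Standardising Drug K to the population blood pressure mix: 0.431·161/201 + 0.569·14/49 = 0.508.

0.51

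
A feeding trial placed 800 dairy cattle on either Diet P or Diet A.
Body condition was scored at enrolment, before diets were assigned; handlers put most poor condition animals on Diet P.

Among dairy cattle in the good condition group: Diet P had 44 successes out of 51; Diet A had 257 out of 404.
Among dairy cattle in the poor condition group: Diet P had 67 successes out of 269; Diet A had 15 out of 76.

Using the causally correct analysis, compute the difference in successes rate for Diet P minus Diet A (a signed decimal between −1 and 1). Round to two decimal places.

The imbalance in starting body condition arose from how dairy cattle were allocated, not from anything the diet did; and starting body condition independently affects the outcome. The pooled gap is confounded — condition on starting body condition.
Adjusting over the population distribution of starting body condition: 0.569·(0.863−0.636) + 0.431·(0.249−0.197) = +0.151.

+0.15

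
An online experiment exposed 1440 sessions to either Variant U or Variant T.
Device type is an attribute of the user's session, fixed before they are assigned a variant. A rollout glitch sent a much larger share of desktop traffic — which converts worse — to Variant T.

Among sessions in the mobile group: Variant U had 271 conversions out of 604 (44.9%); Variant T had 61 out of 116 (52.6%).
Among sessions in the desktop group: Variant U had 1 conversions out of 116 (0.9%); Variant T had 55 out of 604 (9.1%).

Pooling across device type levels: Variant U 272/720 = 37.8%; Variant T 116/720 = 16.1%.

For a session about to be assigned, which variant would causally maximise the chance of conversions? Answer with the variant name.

Variant T

The stratified and pooled comparisons disagree (Variant T wins within each device type; Variant U wins overall), so the answer turns on the causal role of device type.
Here device type is a common cause — it drives both which variant a case falls under and the outcome. The crude comparison mixes populations; the stratum-specific rates are the causally relevant ones.
Within each level — mobile: 44.9% vs 52.6%; desktop: 0.9% vs 9.1% — Variant T is higher every time.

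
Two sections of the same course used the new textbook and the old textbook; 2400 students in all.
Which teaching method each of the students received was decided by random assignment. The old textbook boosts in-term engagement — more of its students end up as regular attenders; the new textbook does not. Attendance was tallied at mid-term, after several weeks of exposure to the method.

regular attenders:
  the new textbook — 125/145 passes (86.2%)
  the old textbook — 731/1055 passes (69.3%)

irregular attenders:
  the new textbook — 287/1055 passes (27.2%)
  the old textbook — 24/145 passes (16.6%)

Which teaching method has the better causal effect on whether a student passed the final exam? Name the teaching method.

the new textbook is higher inside every mid-term attendance stratum but the old textbook is higher in aggregate. Whether to stratify depends on how mid-term attendance relates to the teaching method.
The distribution of mid-term attendance is itself part of what the teaching method does — it is an intermediate outcome. Holding it fixed would remove that part of the effect; the total effect is the pooled difference.
Pooled: the new textbook 34.3% vs the old textbook 62.9%; the old textbook is higher overall.

the old textbook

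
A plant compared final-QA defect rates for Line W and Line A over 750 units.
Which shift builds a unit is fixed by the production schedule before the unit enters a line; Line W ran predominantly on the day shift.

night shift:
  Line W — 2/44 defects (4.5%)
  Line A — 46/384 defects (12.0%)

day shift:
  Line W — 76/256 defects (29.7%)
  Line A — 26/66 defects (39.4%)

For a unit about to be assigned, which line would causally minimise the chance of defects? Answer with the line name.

Here shift is a common cause — it drives both which line a case falls under and the outcome. The crude comparison mixes populations; the stratum-specific rates are the causally relevant ones.
Within each level — night shift: 4.5% vs 12.0%; day shift: 29.7% vs 39.4% — Line W is lower every time.

Line W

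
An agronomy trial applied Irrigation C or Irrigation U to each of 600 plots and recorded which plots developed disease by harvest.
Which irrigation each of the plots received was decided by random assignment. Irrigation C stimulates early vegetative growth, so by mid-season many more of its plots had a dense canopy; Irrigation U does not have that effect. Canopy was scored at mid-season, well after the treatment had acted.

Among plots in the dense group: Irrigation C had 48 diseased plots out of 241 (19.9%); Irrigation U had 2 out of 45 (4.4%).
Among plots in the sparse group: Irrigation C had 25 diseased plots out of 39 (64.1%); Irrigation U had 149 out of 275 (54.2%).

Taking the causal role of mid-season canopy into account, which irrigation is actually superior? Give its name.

Because the irrigation influences mid-season canopy, mid-season canopy is a post-treatment mediator, not a confounder. Stratifying on it would bias the estimate; the causal effect is the crude pooled difference.
Pooled: Irrigation C 26.1% vs Irrigation U 47.2%; Irrigation C is lower overall.

Irrigation C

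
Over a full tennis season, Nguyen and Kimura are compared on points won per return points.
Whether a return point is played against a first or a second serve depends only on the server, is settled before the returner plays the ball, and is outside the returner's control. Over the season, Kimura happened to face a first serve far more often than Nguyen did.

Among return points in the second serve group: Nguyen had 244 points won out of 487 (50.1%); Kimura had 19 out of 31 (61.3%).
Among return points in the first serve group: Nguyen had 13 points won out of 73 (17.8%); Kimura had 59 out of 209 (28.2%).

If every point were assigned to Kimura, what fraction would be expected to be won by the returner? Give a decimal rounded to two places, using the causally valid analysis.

0.50

Here serve type is a common cause — it drives both which player a case falls under and the outcome. The crude comparison mixes populations; the stratum-specific rates are the causally relevant ones.
Standardising Kimura to the population serve type mix: 0.647·19/31 + 0.352·59/209 = 0.496.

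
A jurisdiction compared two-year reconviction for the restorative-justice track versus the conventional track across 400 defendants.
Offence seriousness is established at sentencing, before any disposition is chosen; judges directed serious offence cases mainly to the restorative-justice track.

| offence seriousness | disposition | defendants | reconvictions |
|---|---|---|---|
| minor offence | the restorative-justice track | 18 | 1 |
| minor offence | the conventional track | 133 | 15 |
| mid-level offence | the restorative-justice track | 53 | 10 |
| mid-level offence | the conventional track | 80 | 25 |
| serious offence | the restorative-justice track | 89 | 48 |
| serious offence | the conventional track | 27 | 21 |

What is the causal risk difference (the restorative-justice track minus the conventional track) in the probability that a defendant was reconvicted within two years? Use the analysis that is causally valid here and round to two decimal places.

-0.13

the restorative-justice track is lower inside every offence seriousness stratum but the conventional track is lower in aggregate. Whether to stratify depends on how offence seriousness relates to the disposition.
Nothing the disposition does changes offence seriousness; the imbalance is an allocation artefact. With offence seriousness also predicting the outcome, the pooled figure is confounded, and the within-stratum comparison is the causal one.
Adjusting over the population distribution of offence seriousness: 0.378·(0.056−0.113) + 0.333·(0.189−0.312) + 0.290·(0.539−0.778) = -0.132.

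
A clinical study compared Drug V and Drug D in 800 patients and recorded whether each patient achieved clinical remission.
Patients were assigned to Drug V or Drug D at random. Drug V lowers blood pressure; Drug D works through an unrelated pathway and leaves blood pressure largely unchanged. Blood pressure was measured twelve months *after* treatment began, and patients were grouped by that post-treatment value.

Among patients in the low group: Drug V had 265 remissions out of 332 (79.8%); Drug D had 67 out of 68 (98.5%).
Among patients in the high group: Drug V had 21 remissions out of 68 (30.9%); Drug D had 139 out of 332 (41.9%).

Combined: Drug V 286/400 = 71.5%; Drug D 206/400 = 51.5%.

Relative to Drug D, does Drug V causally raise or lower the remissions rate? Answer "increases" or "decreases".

The blood pressure-specific comparison favours Drug D throughout, but the pooled figures favour Drug V. The question is whether to condition on blood pressure.
Because the drug influences blood pressure, blood pressure is a post-treatment mediator, not a confounder. Stratifying on it would bias the estimate; the causal effect is the crude pooled difference.
Pooled: Drug V 71.5% vs Drug D 51.5%; Drug V is higher overall.

increases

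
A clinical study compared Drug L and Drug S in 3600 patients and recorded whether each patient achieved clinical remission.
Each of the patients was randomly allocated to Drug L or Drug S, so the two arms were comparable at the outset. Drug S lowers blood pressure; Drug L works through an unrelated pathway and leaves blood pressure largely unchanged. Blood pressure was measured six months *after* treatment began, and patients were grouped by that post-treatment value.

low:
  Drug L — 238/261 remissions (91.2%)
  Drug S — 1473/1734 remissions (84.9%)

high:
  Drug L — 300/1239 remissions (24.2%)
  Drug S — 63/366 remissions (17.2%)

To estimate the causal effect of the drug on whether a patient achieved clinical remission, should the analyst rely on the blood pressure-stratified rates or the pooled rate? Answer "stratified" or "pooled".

Blood pressure here is a post-treatment variable shaped by the drug; conditioning on it would introduce bias rather than remove it. The overall comparison is the causal one.
Pooled: Drug L 35.9% vs Drug S 73.1%; Drug S is higher overall.

pooled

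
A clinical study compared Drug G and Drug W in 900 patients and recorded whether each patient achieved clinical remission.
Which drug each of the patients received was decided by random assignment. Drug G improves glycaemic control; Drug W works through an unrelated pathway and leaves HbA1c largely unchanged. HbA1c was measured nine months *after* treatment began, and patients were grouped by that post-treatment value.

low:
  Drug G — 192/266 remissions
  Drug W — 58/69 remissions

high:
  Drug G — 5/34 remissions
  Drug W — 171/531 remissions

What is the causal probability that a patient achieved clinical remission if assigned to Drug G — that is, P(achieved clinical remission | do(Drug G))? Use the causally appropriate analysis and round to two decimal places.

The stratified and pooled comparisons disagree (Drug W wins within each HbA1c; Drug G wins overall), so the answer turns on the causal role of HbA1c.
HbA1c lies on the pathway drug → HbA1c → outcome, so adjusting for it blocks the indirect effect. For the total causal effect of drug, use the unadjusted pooled rates.
So P(outcome | do(Drug G)) is just the pooled rate for Drug G: 197/300 = 0.657.

0.66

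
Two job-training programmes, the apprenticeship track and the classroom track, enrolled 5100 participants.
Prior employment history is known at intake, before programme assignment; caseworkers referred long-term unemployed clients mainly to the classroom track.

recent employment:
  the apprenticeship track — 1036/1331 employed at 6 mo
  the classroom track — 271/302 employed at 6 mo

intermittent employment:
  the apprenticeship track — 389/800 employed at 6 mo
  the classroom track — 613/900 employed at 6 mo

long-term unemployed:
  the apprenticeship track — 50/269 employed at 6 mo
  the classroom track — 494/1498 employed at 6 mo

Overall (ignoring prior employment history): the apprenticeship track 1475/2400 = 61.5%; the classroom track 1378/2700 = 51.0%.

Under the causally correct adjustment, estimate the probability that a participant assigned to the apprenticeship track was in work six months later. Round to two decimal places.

Within every prior employment history level the classroom track has the higher rate, yet pooled the apprenticeship track does — Simpson's reversal.
Nothing the programme does changes prior employment history; the imbalance is an allocation artefact. With prior employment history also predicting the outcome, the pooled figure is confounded, and the within-stratum comparison is the causal one.
Standardising the apprenticeship track to the population prior employment history mix: 0.320·1036/1331 + 0.333·389/800 + 0.346·50/269 = 0.476.

0.48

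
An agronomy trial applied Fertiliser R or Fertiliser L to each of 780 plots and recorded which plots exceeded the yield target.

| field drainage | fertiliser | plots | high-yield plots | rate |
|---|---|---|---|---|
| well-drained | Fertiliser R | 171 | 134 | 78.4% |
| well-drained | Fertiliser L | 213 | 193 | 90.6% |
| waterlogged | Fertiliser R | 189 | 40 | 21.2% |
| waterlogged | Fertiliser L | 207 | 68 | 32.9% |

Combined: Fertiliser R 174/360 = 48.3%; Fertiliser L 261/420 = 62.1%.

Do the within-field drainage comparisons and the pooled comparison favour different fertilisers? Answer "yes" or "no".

Within each field drainage level (well-drained 78.4% vs 90.6%; waterlogged 21.2% vs 32.9%), Fertiliser L has the higher rate every time. Pooled: 48.3% vs 62.1% — Fertiliser L has the higher rate overall. They agree.

no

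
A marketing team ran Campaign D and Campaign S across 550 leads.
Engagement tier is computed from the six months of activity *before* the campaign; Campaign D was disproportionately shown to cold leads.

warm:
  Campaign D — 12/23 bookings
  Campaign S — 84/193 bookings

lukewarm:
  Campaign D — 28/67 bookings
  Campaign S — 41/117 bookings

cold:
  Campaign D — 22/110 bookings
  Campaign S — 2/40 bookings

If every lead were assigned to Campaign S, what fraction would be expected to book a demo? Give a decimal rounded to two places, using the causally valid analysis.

Engagement tier satisfies the back-door criterion: it is not a descendant of the campaign, and it blocks the spurious path from campaign to outcome. Adjusting for it (i.e., using the within-engagement tier rates) gives the causal effect.
Standardising Campaign S to the population engagement tier mix: 0.393·84/193 + 0.335·41/117 + 0.273·2/40 = 0.302.

0.30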